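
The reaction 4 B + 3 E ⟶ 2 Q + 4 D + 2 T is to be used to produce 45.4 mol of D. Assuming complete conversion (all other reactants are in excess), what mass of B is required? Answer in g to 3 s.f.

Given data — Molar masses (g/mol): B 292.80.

n(D) = 45.40 mol
n(B) = (4/4) × 45.40 = 45.40 mol
mass = 45.40 × 292.80 = 13290 g

13300 g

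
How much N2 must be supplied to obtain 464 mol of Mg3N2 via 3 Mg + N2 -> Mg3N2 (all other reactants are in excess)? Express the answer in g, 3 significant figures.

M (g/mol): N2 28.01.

13000 g

n(Mg3N2) = 464.0 mol
n(N2) = (1/1) × 464.0 = 464.0 mol
mass = 464.0 × 28.01 = 13000 g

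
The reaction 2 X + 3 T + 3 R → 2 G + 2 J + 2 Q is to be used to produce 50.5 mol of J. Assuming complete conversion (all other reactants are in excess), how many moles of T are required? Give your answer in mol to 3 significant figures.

75.8 mol

n(J) = 50.50 mol
n(T) = (3/2) × 50.50 = 75.75 mol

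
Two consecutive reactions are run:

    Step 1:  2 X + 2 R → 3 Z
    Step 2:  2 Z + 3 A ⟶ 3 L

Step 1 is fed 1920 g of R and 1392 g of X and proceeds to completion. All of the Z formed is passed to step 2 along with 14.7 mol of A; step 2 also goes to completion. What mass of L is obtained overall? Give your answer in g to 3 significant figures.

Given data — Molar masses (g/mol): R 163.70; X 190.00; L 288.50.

4240 g

Step 1:
n(R) = 1920 / 163.70 = 11.73 mol
n(X) = 1392 / 190.00 = 7.326 mol
n/ν for R = 11.73/2 = 5.865
n/ν for X = 7.326/2 = 3.663
Smallest n/ν is X → limiting reagent.
n(Z) produced = (3/2) × 7.326 = 10.99 mol
Step 2:
n(Z) available = 10.99 mol
n(A) = 14.70 mol
n/ν for Z = 10.99/2 = 5.495
n/ν for A = 14.70/3 = 4.900
Smallest n/ν is A → limiting reagent.
n(L) = (3/3) × 14.70 = 14.70 mol
mass = 14.70 × 288.50 = 4241 g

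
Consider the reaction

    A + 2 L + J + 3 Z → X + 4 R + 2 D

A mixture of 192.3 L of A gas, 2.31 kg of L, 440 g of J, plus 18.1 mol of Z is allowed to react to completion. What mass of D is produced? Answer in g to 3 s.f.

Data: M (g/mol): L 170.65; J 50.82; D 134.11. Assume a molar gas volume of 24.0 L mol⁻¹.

n(A) = 192.3 / 24.0 = 8.013 mol
n(L) = 2.310×1000 / 170.65 = 13.54 mol
n(J) = 440.0 / 50.82 = 8.658 mol
n(Z) = 18.10 mol
n/ν for A = 8.013/1 = 8.013
n/ν for L = 13.54/2 = 6.770
n/ν for J = 8.658/1 = 8.658
n/ν for Z = 18.10/3 = 6.033
Smallest n/ν is Z → limiting reagent.
n(D) = (2/3) × 18.10 = 12.07 mol
mass = 12.07 × 134.11 = 1619 g

1620 g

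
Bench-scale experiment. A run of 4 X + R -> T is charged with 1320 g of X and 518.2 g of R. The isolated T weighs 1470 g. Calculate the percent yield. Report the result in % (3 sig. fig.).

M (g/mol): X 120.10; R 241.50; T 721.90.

n(X) = 1320 / 120.10 = 10.99 mol
n(R) = 518.2 / 241.50 = 2.146 mol
n/ν for X = 10.99/4 = 2.748
n/ν for R = 2.146/1 = 2.146
Smallest n/ν is R → limiting reagent.
theoretical n(T) = (1/1) × 2.146 = 2.146 mol → 1549 g
% yield = 1470 / 1549 × 100 = 94.90 %

94.9 %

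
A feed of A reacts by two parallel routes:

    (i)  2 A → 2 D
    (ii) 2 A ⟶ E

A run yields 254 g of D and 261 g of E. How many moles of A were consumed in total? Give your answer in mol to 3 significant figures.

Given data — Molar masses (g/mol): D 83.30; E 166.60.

6.18 mol

n(D) = 254 / 83.30 = 3.049 mol
n(E) = 261 / 166.60 = 1.567 mol
n(A) via (i) = (2/2)×3.049 = 3.049 mol
n(A) via (ii) = (2/1)×1.567 = 3.134 mol
total n(A) = 3.049 + 3.134 = 6.183 mol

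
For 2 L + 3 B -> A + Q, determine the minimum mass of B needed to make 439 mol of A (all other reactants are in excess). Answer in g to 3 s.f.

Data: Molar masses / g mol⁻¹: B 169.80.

n(A) = 439.0 mol
n(B) = (3/1) × 439.0 = 1317 mol
mass = 1317 × 169.80 = 223600 g

224000 g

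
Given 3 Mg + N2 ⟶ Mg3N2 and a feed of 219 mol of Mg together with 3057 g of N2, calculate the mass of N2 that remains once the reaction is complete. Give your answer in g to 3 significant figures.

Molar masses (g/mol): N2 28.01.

n(Mg) = 219.0 mol
n(N2) = 3057 / 28.01 = 109.1 mol
n/ν for Mg = 219.0/3 = 73.00
n/ν for N2 = 109.1/1 = 109.1
Smallest n/ν is Mg → limiting reagent.
N2 consumed = (1/3) × 219.0 = 73.00 mol
N2 remaining = 109.1 − 73.00 = 36.10 mol
mass = 36.10 × 28.01 = 1011 g

1010 g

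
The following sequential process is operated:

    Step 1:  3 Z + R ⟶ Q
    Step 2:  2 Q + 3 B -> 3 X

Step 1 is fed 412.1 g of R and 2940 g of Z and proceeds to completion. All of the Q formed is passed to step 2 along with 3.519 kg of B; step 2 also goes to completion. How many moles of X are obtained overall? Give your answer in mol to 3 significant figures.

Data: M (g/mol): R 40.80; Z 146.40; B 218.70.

10.0 mol

Step 1:
n(R) = 412.1 / 40.80 = 10.10 mol
n(Z) = 2940 / 146.40 = 20.08 mol
n/ν for R = 10.10/1 = 10.10
n/ν for Z = 20.08/3 = 6.693
Smallest n/ν is Z → limiting reagent.
n(Q) produced = (1/3) × 20.08 = 6.693 mol
Step 2:
n(Q) available = 6.693 mol
n(B) = 3.519×1000 / 218.70 = 16.09 mol
n/ν for Q = 6.693/2 = 3.347
n/ν for B = 16.09/3 = 5.363
Smallest n/ν is Q → limiting reagent.
n(X) = (3/2) × 6.693 = 10.04 mol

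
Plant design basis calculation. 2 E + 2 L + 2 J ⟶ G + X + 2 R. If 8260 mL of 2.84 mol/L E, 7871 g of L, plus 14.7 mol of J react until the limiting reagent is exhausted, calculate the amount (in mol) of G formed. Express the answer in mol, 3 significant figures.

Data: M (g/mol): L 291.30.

n(E) = 2.84 × 8260/1000 = 23.46 mol
n(L) = 7871 / 291.30 = 27.02 mol
n(J) = 14.70 mol
n/ν → E: 11.73, L: 13.51, J: 7.350; J is limiting.
n(G) = (1/2) × 14.70 = 7.350 mol

7.35 mol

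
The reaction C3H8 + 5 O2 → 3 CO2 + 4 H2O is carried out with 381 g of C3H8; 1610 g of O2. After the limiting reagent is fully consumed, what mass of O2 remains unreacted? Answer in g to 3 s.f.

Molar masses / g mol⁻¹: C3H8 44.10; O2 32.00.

n(C3H8) = 381.0 / 44.10 = 8.639 mol
n(O2) = 1610 / 32.00 = 50.31 mol
n/ν → C3H8: 8.639, O2: 10.06; C3H8 is limiting.
O2 consumed = (5/1) × 8.639 = 43.20 mol
O2 remaining = 50.31 − 43.20 = 7.110 mol
mass = 7.110 × 32.00 = 227.5 g

228 g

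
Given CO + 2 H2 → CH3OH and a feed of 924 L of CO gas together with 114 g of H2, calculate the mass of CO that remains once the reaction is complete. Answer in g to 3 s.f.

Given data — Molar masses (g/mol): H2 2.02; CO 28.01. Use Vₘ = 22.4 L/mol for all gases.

n(CO) = 924.0 / 22.4 = 41.25 mol
n(H2) = 114.0 / 2.02 = 56.44 mol
n/ν → CO: 41.25, H2: 28.22; H2 is limiting.
CO consumed = (1/2) × 56.44 = 28.22 mol
CO remaining = 41.25 − 28.22 = 13.03 mol
mass = 13.03 × 28.01 = 365.0 g

365 g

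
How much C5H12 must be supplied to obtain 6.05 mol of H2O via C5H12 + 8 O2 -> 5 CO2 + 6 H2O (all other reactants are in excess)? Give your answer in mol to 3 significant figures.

1.01 mol

n(H2O) = 6.050 mol
n(C5H12) = (1/6) × 6.050 = 1.008 mol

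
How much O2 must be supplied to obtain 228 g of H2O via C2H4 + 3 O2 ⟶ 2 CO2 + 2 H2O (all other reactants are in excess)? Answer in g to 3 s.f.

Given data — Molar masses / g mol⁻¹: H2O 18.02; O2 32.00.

607 g

n(H2O) = 228 / 18.02 = 12.65 mol
n(O2) = (3/2) × 12.65 = 18.98 mol
mass = 18.98 × 32.00 = 607.4 g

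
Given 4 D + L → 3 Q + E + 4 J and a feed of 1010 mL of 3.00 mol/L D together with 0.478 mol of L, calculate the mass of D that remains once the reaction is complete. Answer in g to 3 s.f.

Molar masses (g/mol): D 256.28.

n(D) = 3.00 × 1010/1000 = 3.030 mol
n(L) = 0.4780 mol
n/ν for D = 3.030/4 = 0.7575
n/ν for L = 0.4780/1 = 0.4780
Smallest n/ν is L → limiting reagent.
D consumed = (4/1) × 0.4780 = 1.912 mol
D remaining = 3.030 − 1.912 = 1.118 mol
mass = 1.118 × 256.28 = 286.5 g

287 g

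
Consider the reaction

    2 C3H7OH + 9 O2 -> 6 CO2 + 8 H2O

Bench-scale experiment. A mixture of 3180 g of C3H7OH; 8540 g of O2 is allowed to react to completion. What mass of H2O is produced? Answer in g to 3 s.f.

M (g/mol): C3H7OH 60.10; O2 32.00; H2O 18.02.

n(C3H7OH) = 3180 / 60.10 = 52.91 mol
n(O2) = 8540 / 32.00 = 266.9 mol
n/ν → C3H7OH: 26.46, O2: 29.66; C3H7OH is limiting.
n(H2O) = (8/2) × 52.91 = 211.6 mol
mass = 211.6 × 18.02 = 3813 g

3810 g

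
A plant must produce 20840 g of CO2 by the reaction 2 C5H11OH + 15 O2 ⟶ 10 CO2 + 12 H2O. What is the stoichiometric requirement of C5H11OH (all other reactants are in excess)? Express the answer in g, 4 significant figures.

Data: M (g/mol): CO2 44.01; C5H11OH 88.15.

n(CO2) = 20840 / 44.01 = 473.5 mol
n(C5H11OH) = (2/10) × 473.5 = 94.70 mol
mass = 94.70 × 88.15 = 8348 g

8348 g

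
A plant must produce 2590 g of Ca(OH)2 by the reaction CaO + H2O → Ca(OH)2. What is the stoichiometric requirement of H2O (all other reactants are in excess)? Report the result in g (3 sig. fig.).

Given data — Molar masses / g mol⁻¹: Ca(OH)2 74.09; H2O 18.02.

n(Ca(OH)2) = 2590 / 74.09 = 34.96 mol
n(H2O) = (1/1) × 34.96 = 34.96 mol
mass = 34.96 × 18.02 = 630.0 g

630 g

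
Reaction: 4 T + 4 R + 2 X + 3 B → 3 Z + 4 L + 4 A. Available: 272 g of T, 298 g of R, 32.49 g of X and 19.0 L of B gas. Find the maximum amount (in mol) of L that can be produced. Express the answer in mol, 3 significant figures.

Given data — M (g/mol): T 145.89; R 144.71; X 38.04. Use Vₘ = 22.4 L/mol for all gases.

1.13 mol

n(T) = 272.0 / 145.89 = 1.864 mol
n(R) = 298.0 / 144.71 = 2.059 mol
n(X) = 32.49 / 38.04 = 0.8541 mol
n(B) = 19.00 / 22.4 = 0.8482 mol
n/ν for T = 1.864/4 = 0.4660
n/ν for R = 2.059/4 = 0.5148
n/ν for X = 0.8541/2 = 0.4271
n/ν for B = 0.8482/3 = 0.2827
Smallest n/ν is B → limiting reagent.
n(L) = (4/3) × 0.8482 = 1.131 mol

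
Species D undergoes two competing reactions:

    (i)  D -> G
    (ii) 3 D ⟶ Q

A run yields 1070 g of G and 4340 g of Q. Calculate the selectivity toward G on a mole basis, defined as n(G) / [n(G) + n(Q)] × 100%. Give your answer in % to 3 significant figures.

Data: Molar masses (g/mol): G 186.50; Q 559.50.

n(G) = 1070 / 186.50 = 5.737 mol
n(Q) = 4340 / 559.50 = 7.757 mol
selectivity = 5.737/(5.737+7.757) × 100 = 42.52 %

42.5 %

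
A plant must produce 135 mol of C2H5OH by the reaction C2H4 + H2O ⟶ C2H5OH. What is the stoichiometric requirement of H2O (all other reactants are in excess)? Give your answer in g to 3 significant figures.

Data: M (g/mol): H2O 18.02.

2430 g

n(C2H5OH) = 135.0 mol
n(H2O) = (1/1) × 135.0 = 135.0 mol
mass = 135.0 × 18.02 = 2433 g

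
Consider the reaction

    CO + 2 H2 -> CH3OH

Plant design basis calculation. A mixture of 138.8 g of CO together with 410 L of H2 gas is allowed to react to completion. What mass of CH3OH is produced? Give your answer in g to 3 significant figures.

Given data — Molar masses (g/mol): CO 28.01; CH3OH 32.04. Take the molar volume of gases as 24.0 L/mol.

159 g

n(CO) = 138.8 / 28.01 = 4.955 mol
n(H2) = 410.0 / 24.0 = 17.08 mol
n/ν for CO = 4.955/1 = 4.955
n/ν for H2 = 17.08/2 = 8.540
Smallest n/ν is CO → limiting reagent.
n(CH3OH) = (1/1) × 4.955 = 4.955 mol
mass = 4.955 × 32.04 = 158.8 g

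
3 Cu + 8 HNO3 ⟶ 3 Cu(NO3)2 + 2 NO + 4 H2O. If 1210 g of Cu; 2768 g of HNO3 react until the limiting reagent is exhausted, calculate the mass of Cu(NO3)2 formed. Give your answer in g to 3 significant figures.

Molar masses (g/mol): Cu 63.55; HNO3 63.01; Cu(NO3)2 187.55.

3090 g

n(Cu) = 1210 / 63.55 = 19.04 mol
n(HNO3) = 2768 / 63.01 = 43.93 mol
n/ν for Cu = 19.04/3 = 6.347
n/ν for HNO3 = 43.93/8 = 5.491
Smallest n/ν is HNO3 → limiting reagent.
n(Cu(NO3)2) = (3/8) × 43.93 = 16.47 mol
mass = 16.47 × 187.55 = 3089 g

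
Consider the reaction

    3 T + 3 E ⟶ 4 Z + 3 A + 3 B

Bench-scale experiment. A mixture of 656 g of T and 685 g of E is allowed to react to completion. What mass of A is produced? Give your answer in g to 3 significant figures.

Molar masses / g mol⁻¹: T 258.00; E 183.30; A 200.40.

510 g

n(T) = 656.0 / 258.00 = 2.543 mol
n(E) = 685.0 / 183.30 = 3.737 mol
n/ν → T: 0.8477, E: 1.246; T is limiting.
n(A) = (3/3) × 2.543 = 2.543 mol
mass = 2.543 × 200.40 = 509.6 g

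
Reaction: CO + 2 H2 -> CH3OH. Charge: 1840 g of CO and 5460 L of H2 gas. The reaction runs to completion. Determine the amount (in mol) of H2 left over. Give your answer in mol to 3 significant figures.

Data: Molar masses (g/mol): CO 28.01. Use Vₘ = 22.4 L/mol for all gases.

n(CO) = 1840 / 28.01 = 65.69 mol
n(H2) = 5460 / 22.4 = 243.8 mol
n/ν → CO: 65.69, H2: 121.9; CO is limiting.
H2 consumed = (2/1) × 65.69 = 131.4 mol
H2 remaining = 243.8 − 131.4 = 112.4 mol

112 mol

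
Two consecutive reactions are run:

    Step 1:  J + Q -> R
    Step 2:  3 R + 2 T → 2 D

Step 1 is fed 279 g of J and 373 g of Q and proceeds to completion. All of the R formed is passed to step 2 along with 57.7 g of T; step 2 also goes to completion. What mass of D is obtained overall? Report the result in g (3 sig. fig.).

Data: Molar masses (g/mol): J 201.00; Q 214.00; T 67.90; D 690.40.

587 g

Step 1:
n(J) = 279.0 / 201.00 = 1.388 mol
n(Q) = 373.0 / 214.00 = 1.743 mol
n/ν → J: 1.388, Q: 1.743; J is limiting.
n(R) produced = (1/1) × 1.388 = 1.388 mol
Step 2:
n(R) available = 1.388 mol
n(T) = 57.70 / 67.90 = 0.8498 mol
n/ν → R: 0.4627, T: 0.4249; T is limiting.
n(D) = (2/2) × 0.8498 = 0.8498 mol
mass = 0.8498 × 690.40 = 586.7 g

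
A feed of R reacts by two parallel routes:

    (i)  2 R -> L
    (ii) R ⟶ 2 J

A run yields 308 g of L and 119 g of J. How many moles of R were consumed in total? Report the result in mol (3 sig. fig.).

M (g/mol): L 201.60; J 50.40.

n(L) = 308 / 201.60 = 1.528 mol
n(J) = 119 / 50.40 = 2.361 mol
n(R) via (i) = (2/1)×1.528 = 3.056 mol
n(R) via (ii) = (1/2)×2.361 = 1.181 mol
total n(R) = 3.056 + 1.181 = 4.237 mol

4.24 mol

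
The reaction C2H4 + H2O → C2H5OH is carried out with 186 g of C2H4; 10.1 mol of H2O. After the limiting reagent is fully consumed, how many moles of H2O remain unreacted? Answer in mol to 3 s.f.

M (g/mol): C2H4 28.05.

n(C2H4) = 186.0 / 28.05 = 6.631 mol
n(H2O) = 10.10 mol
n/ν for C2H4 = 6.631/1 = 6.631
n/ν for H2O = 10.10/1 = 10.10
Smallest n/ν is C2H4 → limiting reagent.
H2O consumed = (1/1) × 6.631 = 6.631 mol
H2O remaining = 10.10 − 6.631 = 3.469 mol

3.47 mol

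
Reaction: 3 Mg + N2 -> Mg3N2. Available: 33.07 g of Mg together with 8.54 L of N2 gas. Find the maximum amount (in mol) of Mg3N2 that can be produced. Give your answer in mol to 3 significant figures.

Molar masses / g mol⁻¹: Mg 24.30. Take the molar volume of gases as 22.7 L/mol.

0.376 mol

n(Mg) = 33.07 / 24.30 = 1.361 mol
n(N2) = 8.540 / 22.7 = 0.3762 mol
n/ν for Mg = 1.361/3 = 0.4537
n/ν for N2 = 0.3762/1 = 0.3762
Smallest n/ν is N2 → limiting reagent.
n(Mg3N2) = (1/1) × 0.3762 = 0.3762 mol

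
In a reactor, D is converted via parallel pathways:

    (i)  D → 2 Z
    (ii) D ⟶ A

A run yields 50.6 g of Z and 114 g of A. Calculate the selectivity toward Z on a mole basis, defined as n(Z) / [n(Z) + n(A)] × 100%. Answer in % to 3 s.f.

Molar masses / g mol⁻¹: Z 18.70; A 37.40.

47.0 %

n(Z) = 50.6 / 18.70 = 2.706 mol
n(A) = 114 / 37.40 = 3.048 mol
selectivity = 2.706/(2.706+3.048) × 100 = 47.03 %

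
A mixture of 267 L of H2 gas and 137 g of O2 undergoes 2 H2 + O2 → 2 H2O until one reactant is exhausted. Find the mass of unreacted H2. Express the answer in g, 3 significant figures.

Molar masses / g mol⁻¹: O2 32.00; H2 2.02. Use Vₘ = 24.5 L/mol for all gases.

n(H2) = 267.0 / 24.5 = 10.90 mol
n(O2) = 137.0 / 32.00 = 4.281 mol
n/ν → H2: 5.450, O2: 4.281; O2 is limiting.
H2 consumed = (2/1) × 4.281 = 8.562 mol
H2 remaining = 10.90 − 8.562 = 2.338 mol
mass = 2.338 × 2.02 = 4.723 g

4.72 g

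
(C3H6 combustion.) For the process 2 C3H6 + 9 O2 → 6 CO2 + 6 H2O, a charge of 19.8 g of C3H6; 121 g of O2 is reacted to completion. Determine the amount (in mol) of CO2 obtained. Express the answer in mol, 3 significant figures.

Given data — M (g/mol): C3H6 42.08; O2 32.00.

n(C3H6) = 19.80 / 42.08 = 0.4705 mol
n(O2) = 121.0 / 32.00 = 3.781 mol
n/ν for C3H6 = 0.4705/2 = 0.2353
n/ν for O2 = 3.781/9 = 0.4201
Smallest n/ν is C3H6 → limiting reagent.
n(CO2) = (6/2) × 0.4705 = 1.412 mol

1.41 mol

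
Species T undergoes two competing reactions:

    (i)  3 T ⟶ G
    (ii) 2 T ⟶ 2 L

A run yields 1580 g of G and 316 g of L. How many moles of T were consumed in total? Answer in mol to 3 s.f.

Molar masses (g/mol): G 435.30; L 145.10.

n(G) = 1580 / 435.30 = 3.630 mol
n(L) = 316 / 145.10 = 2.178 mol
n(T) via (i) = (3/1)×3.630 = 10.89 mol
n(T) via (ii) = (2/2)×2.178 = 2.178 mol
total n(T) = 10.89 + 2.178 = 13.07 mol

13.1 mol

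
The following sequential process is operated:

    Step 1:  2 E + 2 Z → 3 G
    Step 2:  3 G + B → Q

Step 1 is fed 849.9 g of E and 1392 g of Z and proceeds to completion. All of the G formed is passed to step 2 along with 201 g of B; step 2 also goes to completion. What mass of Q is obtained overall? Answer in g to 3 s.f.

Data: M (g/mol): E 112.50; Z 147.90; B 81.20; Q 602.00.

1490 g

Step 1:
n(E) = 849.9 / 112.50 = 7.555 mol
n(Z) = 1392 / 147.90 = 9.412 mol
n/ν → E: 3.778, Z: 4.706; E is limiting.
n(G) produced = (3/2) × 7.555 = 11.33 mol
Step 2:
n(G) available = 11.33 mol
n(B) = 201.0 / 81.20 = 2.475 mol
n/ν → G: 3.777, B: 2.475; B is limiting.
n(Q) = (1/1) × 2.475 = 2.475 mol
mass = 2.475 × 602.00 = 1490 g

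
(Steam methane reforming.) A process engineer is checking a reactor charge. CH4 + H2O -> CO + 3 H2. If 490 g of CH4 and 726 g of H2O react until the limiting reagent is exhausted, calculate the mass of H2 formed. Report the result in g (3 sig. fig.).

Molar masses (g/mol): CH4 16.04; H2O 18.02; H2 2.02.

185 g

n(CH4) = 490.0 / 16.04 = 30.55 mol
n(H2O) = 726.0 / 18.02 = 40.29 mol
n/ν for CH4 = 30.55/1 = 30.55
n/ν for H2O = 40.29/1 = 40.29
Smallest n/ν is CH4 → limiting reagent.
n(H2) = (3/1) × 30.55 = 91.65 mol
mass = 91.65 × 2.02 = 185.1 g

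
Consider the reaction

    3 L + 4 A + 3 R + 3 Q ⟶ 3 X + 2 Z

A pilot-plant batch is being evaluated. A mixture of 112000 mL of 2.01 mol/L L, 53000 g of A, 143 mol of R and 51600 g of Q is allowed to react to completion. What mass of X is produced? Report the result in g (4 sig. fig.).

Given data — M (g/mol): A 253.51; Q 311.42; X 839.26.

120000 g

n(L) = 2.01 × 112000/1000 = 225.1 mol
n(A) = 53000 / 253.51 = 209.1 mol
n(R) = 143.0 mol
n(Q) = 51600 / 311.42 = 165.7 mol
n/ν for L = 225.1/3 = 75.03
n/ν for A = 209.1/4 = 52.28
n/ν for R = 143.0/3 = 47.67
n/ν for Q = 165.7/3 = 55.23
Smallest n/ν is R → limiting reagent.
n(X) = (3/3) × 143.0 = 143.0 mol
mass = 143.0 × 839.26 = 120000 g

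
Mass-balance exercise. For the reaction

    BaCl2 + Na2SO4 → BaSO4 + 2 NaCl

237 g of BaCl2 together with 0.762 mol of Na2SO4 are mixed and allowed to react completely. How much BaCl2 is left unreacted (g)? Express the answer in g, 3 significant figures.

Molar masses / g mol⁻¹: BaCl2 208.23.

78.3 g

n(BaCl2) = 237.0 / 208.23 = 1.138 mol
n(Na2SO4) = 0.7620 mol
n/ν for BaCl2 = 1.138/1 = 1.138
n/ν for Na2SO4 = 0.7620/1 = 0.7620
Smallest n/ν is Na2SO4 → limiting reagent.
BaCl2 consumed = (1/1) × 0.7620 = 0.7620 mol
BaCl2 remaining = 1.138 − 0.7620 = 0.3760 mol
mass = 0.3760 × 208.23 = 78.29 g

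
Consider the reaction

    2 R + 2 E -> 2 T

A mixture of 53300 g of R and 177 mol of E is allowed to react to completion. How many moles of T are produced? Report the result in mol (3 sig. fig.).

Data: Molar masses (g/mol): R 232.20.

n(R) = 53300 / 232.20 = 229.5 mol
n(E) = 177.0 mol
n/ν for R = 229.5/2 = 114.8
n/ν for E = 177.0/2 = 88.50
Smallest n/ν is E → limiting reagent.
n(T) = (2/2) × 177.0 = 177.0 mol

177 mol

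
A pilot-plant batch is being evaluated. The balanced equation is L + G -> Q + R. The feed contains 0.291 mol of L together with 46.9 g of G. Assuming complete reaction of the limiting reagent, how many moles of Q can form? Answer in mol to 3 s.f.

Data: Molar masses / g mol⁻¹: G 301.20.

0.156 mol

n(L) = 0.2910 mol
n(G) = 46.90 / 301.20 = 0.1557 mol
n/ν for L = 0.2910/1 = 0.2910
n/ν for G = 0.1557/1 = 0.1557
Smallest n/ν is G → limiting reagent.
n(Q) = (1/1) × 0.1557 = 0.1557 mol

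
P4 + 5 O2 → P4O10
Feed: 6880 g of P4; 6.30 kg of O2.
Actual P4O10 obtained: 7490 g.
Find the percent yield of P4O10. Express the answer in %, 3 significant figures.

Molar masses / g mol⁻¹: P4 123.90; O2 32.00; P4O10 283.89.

67.0 %

n(P4) = 6880 / 123.90 = 55.53 mol
n(O2) = 6.300×1000 / 32.00 = 196.9 mol
n/ν for P4 = 55.53/1 = 55.53
n/ν for O2 = 196.9/5 = 39.38
Smallest n/ν is O2 → limiting reagent.
theoretical n(P4O10) = (1/5) × 196.9 = 39.38 mol → 11180 g
% yield = 7490 / 11180 × 100 = 66.99 %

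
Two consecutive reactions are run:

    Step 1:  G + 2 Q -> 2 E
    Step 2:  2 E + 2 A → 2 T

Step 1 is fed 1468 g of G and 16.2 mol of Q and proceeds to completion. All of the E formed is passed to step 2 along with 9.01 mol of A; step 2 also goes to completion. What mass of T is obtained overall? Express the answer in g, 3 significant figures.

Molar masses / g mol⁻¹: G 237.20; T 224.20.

2020 g

Step 1:
n(G) = 1468 / 237.20 = 6.189 mol
n(Q) = 16.20 mol
n/ν for G = 6.189/1 = 6.189
n/ν for Q = 16.20/2 = 8.100
Smallest n/ν is G → limiting reagent.
n(E) produced = (2/1) × 6.189 = 12.38 mol
Step 2:
n(E) available = 12.38 mol
n(A) = 9.010 mol
n/ν for E = 12.38/2 = 6.190
n/ν for A = 9.010/2 = 4.505
Smallest n/ν is A → limiting reagent.
n(T) = (2/2) × 9.010 = 9.010 mol
mass = 9.010 × 224.20 = 2020 g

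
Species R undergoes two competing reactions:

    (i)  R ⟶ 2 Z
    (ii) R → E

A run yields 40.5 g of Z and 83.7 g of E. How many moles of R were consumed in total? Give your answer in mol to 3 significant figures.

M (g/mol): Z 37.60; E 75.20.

1.65 mol

n(Z) = 40.5 / 37.60 = 1.077 mol
n(E) = 83.7 / 75.20 = 1.113 mol
n(R) via (i) = (1/2)×1.077 = 0.5385 mol
n(R) via (ii) = (1/1)×1.113 = 1.113 mol
total n(R) = 0.5385 + 1.113 = 1.652 mol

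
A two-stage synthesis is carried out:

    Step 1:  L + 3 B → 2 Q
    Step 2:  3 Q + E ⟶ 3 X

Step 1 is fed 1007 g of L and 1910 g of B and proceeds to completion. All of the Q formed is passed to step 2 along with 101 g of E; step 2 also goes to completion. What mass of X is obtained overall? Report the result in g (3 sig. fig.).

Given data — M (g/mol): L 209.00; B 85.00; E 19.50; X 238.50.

2300 g

Step 1:
n(L) = 1007 / 209.00 = 4.818 mol
n(B) = 1910 / 85.00 = 22.47 mol
n/ν for L = 4.818/1 = 4.818
n/ν for B = 22.47/3 = 7.490
Smallest n/ν is L → limiting reagent.
n(Q) produced = (2/1) × 4.818 = 9.636 mol
Step 2:
n(Q) available = 9.636 mol
n(E) = 101.0 / 19.50 = 5.179 mol
n/ν for Q = 9.636/3 = 3.212
n/ν for E = 5.179/1 = 5.179
Smallest n/ν is Q → limiting reagent.
n(X) = (3/3) × 9.636 = 9.636 mol
mass = 9.636 × 238.50 = 2298 g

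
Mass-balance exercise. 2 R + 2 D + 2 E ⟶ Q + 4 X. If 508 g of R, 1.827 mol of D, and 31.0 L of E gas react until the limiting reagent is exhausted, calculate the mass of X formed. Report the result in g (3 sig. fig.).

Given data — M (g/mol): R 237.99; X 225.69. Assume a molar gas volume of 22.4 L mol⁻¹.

625 g

n(R) = 508.0 / 237.99 = 2.135 mol
n(D) = 1.827 mol
n(E) = 31.00 / 22.4 = 1.384 mol
n/ν → R: 1.068, D: 0.9135, E: 0.6920; E is limiting.
n(X) = (4/2) × 1.384 = 2.768 mol
mass = 2.768 × 225.69 = 624.7 g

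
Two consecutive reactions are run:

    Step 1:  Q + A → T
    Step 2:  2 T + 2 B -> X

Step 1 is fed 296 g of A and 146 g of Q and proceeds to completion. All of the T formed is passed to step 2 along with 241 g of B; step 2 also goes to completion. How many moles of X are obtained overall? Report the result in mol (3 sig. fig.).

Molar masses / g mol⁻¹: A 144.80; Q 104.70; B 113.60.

Step 1:
n(A) = 296.0 / 144.80 = 2.044 mol
n(Q) = 146.0 / 104.70 = 1.394 mol
n/ν → A: 2.044, Q: 1.394; Q is limiting.
n(T) produced = (1/1) × 1.394 = 1.394 mol
Step 2:
n(T) available = 1.394 mol
n(B) = 241.0 / 113.60 = 2.121 mol
n/ν → T: 0.6970, B: 1.061; T is limiting.
n(X) = (1/2) × 1.394 = 0.6970 mol

0.697 mol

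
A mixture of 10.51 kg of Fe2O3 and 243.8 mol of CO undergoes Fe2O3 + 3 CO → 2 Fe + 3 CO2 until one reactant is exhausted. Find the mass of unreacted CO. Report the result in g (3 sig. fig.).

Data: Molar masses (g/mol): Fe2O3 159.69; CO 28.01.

n(Fe2O3) = 10.51×1000 / 159.69 = 65.82 mol
n(CO) = 243.8 mol
n/ν → Fe2O3: 65.82, CO: 81.27; Fe2O3 is limiting.
CO consumed = (3/1) × 65.82 = 197.5 mol
CO remaining = 243.8 − 197.5 = 46.30 mol
mass = 46.30 × 28.01 = 1297 g

1300 g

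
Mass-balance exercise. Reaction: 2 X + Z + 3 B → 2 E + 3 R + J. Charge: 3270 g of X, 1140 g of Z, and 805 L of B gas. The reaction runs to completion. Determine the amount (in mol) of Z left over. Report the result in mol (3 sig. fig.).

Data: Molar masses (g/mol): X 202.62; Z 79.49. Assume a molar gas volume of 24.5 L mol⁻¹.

n(X) = 3270 / 202.62 = 16.14 mol
n(Z) = 1140 / 79.49 = 14.34 mol
n(B) = 805.0 / 24.5 = 32.86 mol
n/ν for X = 16.14/2 = 8.070
n/ν for Z = 14.34/1 = 14.34
n/ν for B = 32.86/3 = 10.95
Smallest n/ν is X → limiting reagent.
Z consumed = (1/2) × 16.14 = 8.070 mol
Z remaining = 14.34 − 8.070 = 6.270 mol

6.27 mol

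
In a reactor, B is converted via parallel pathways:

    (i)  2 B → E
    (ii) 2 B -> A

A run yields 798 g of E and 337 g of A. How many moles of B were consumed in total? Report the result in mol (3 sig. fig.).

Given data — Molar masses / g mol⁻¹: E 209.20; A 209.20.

n(E) = 798 / 209.20 = 3.815 mol
n(A) = 337 / 209.20 = 1.611 mol
n(B) via (i) = (2/1)×3.815 = 7.630 mol
n(B) via (ii) = (2/1)×1.611 = 3.222 mol
total n(B) = 7.630 + 3.222 = 10.85 mol

10.9 mol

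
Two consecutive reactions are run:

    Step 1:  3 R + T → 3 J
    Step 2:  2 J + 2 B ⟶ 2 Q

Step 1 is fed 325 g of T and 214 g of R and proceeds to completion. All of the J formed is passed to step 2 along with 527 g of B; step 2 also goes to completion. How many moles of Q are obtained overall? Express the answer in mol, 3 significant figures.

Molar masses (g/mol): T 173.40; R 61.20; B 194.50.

2.71 mol

Step 1:
n(T) = 325.0 / 173.40 = 1.874 mol
n(R) = 214.0 / 61.20 = 3.497 mol
n/ν for T = 1.874/1 = 1.874
n/ν for R = 3.497/3 = 1.166
Smallest n/ν is R → limiting reagent.
n(J) produced = (3/3) × 3.497 = 3.497 mol
Step 2:
n(J) available = 3.497 mol
n(B) = 527.0 / 194.50 = 2.710 mol
n/ν for J = 3.497/2 = 1.749
n/ν for B = 2.710/2 = 1.355
Smallest n/ν is B → limiting reagent.
n(Q) = (2/2) × 2.710 = 2.710 mol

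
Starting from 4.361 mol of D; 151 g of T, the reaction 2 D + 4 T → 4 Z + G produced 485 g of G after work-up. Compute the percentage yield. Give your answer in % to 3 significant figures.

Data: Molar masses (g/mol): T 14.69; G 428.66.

51.9 %

n(D) = 4.361 mol
n(T) = 151.0 / 14.69 = 10.28 mol
n/ν for D = 4.361/2 = 2.181
n/ν for T = 10.28/4 = 2.570
Smallest n/ν is D → limiting reagent.
theoretical n(G) = (1/2) × 4.361 = 2.181 mol → 934.9 g
% yield = 485 / 934.9 × 100 = 51.88 %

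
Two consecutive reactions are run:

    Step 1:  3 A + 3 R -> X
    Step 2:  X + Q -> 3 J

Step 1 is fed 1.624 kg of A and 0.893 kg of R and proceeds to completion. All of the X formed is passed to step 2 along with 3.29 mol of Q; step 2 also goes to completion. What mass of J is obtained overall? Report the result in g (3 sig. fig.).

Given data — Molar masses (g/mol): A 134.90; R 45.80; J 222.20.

2190 g

Step 1:
n(A) = 1.624×1000 / 134.90 = 12.04 mol
n(R) = 0.8930×1000 / 45.80 = 19.50 mol
n/ν → A: 4.013, R: 6.500; A is limiting.
n(X) produced = (1/3) × 12.04 = 4.013 mol
Step 2:
n(X) available = 4.013 mol
n(Q) = 3.290 mol
n/ν → X: 4.013, Q: 3.290; Q is limiting.
n(J) = (3/1) × 3.290 = 9.870 mol
mass = 9.870 × 222.20 = 2193 g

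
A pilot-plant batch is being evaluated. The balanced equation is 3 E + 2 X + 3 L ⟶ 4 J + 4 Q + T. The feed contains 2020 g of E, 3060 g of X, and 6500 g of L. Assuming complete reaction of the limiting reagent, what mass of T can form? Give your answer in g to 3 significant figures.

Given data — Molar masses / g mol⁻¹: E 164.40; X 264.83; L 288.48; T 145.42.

596 g

n(E) = 2020 / 164.40 = 12.29 mol
n(X) = 3060 / 264.83 = 11.55 mol
n(L) = 6500 / 288.48 = 22.53 mol
n/ν for E = 12.29/3 = 4.097
n/ν for X = 11.55/2 = 5.775
n/ν for L = 22.53/3 = 7.510
Smallest n/ν is E → limiting reagent.
n(T) = (1/3) × 12.29 = 4.097 mol
mass = 4.097 × 145.42 = 595.8 g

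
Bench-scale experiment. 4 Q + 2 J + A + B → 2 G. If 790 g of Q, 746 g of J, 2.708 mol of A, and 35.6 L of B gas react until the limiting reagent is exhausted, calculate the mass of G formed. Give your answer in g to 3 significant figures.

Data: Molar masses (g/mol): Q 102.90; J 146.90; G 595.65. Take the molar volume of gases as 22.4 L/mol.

n(Q) = 790.0 / 102.90 = 7.677 mol
n(J) = 746.0 / 146.90 = 5.078 mol
n(A) = 2.708 mol
n(B) = 35.60 / 22.4 = 1.589 mol
n/ν → Q: 1.919, J: 2.539, A: 2.708, B: 1.589; B is limiting.
n(G) = (2/1) × 1.589 = 3.178 mol
mass = 3.178 × 595.65 = 1893 g

1890 g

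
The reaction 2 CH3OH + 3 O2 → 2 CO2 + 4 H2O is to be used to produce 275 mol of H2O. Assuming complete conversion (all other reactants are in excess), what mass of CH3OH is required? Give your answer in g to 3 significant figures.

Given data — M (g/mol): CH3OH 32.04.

4410 g

n(H2O) = 275.0 mol
n(CH3OH) = (2/4) × 275.0 = 137.5 mol
mass = 137.5 × 32.04 = 4406 g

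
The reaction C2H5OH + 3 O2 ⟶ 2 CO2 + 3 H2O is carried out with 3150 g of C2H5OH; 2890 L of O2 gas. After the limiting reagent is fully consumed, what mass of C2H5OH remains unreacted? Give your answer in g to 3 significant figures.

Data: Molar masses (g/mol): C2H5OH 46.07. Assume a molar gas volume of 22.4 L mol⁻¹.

1170 g

n(C2H5OH) = 3150 / 46.07 = 68.37 mol
n(O2) = 2890 / 22.4 = 129.0 mol
n/ν → C2H5OH: 68.37, O2: 43.00; O2 is limiting.
C2H5OH consumed = (1/3) × 129.0 = 43.00 mol
C2H5OH remaining = 68.37 − 43.00 = 25.37 mol
mass = 25.37 × 46.07 = 1169 g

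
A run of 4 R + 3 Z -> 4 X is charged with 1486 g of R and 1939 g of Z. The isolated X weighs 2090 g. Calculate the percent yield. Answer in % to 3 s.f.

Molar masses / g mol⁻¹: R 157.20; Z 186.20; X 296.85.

n(R) = 1486 / 157.20 = 9.453 mol
n(Z) = 1939 / 186.20 = 10.41 mol
n/ν → R: 2.363, Z: 3.470; R is limiting.
theoretical n(X) = (4/4) × 9.453 = 9.453 mol → 2806 g
% yield = 2090 / 2806 × 100 = 74.48 %

74.5 %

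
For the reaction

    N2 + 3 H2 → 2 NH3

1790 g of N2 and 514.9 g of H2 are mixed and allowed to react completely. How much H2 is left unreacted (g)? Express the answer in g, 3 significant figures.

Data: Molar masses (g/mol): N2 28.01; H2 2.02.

n(N2) = 1790 / 28.01 = 63.91 mol
n(H2) = 514.9 / 2.02 = 254.9 mol
n/ν for N2 = 63.91/1 = 63.91
n/ν for H2 = 254.9/3 = 84.97
Smallest n/ν is N2 → limiting reagent.
H2 consumed = (3/1) × 63.91 = 191.7 mol
H2 remaining = 254.9 − 191.7 = 63.20 mol
mass = 63.20 × 2.02 = 127.7 g

128 g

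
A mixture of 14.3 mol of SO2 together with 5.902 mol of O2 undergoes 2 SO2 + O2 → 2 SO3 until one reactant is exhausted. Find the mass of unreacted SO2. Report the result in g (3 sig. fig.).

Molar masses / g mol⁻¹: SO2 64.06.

n(SO2) = 14.30 mol
n(O2) = 5.902 mol
n/ν → SO2: 7.150, O2: 5.902; O2 is limiting.
SO2 consumed = (2/1) × 5.902 = 11.80 mol
SO2 remaining = 14.30 − 11.80 = 2.500 mol
mass = 2.500 × 64.06 = 160.2 g

160 g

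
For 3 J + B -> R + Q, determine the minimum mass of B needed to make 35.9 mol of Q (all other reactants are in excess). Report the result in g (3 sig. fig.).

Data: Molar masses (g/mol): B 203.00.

n(Q) = 35.90 mol
n(B) = (1/1) × 35.90 = 35.90 mol
mass = 35.90 × 203.00 = 7288 g

7290 g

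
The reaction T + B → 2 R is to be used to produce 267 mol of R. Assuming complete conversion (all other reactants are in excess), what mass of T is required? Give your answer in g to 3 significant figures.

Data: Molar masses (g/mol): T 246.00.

n(R) = 267.0 mol
n(T) = (1/2) × 267.0 = 133.5 mol
mass = 133.5 × 246.00 = 32840 g

32800 g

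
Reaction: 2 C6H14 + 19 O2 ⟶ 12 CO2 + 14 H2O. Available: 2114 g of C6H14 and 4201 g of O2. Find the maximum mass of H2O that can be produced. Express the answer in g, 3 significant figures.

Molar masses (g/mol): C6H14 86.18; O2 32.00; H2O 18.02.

n(C6H14) = 2114 / 86.18 = 24.53 mol
n(O2) = 4201 / 32.00 = 131.3 mol
n/ν → C6H14: 12.27, O2: 6.911; O2 is limiting.
n(H2O) = (14/19) × 131.3 = 96.75 mol
mass = 96.75 × 18.02 = 1743 g

1740 g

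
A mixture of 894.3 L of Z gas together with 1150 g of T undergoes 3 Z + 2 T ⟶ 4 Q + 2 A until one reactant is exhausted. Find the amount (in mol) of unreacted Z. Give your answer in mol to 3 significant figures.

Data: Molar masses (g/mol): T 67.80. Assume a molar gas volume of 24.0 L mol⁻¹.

11.8 mol

n(Z) = 894.3 / 24.0 = 37.26 mol
n(T) = 1150 / 67.80 = 16.96 mol
n/ν → Z: 12.42, T: 8.480; T is limiting.
Z consumed = (3/2) × 16.96 = 25.44 mol
Z remaining = 37.26 − 25.44 = 11.82 mol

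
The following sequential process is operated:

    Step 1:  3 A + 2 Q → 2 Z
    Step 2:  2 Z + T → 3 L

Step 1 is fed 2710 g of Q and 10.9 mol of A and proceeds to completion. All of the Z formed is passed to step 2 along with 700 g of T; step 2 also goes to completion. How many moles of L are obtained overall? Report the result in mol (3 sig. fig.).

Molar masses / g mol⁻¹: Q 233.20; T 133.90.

Step 1:
n(Q) = 2710 / 233.20 = 11.62 mol
n(A) = 10.90 mol
n/ν → Q: 5.810, A: 3.633; A is limiting.
n(Z) produced = (2/3) × 10.90 = 7.267 mol
Step 2:
n(Z) available = 7.267 mol
n(T) = 700.0 / 133.90 = 5.228 mol
n/ν → Z: 3.634, T: 5.228; Z is limiting.
n(L) = (3/2) × 7.267 = 10.90 mol

10.9 mol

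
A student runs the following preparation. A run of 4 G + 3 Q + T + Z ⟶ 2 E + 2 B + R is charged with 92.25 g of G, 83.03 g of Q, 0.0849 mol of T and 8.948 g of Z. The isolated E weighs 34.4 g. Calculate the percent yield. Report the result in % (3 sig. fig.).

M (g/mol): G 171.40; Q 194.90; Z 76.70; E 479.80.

42.2 %

n(G) = 92.25 / 171.40 = 0.5382 mol
n(Q) = 83.03 / 194.90 = 0.4260 mol
n(T) = 0.08490 mol
n(Z) = 8.948 / 76.70 = 0.1167 mol
n/ν for G = 0.5382/4 = 0.1346
n/ν for Q = 0.4260/3 = 0.1420
n/ν for T = 0.08490/1 = 0.08490
n/ν for Z = 0.1167/1 = 0.1167
Smallest n/ν is T → limiting reagent.
theoretical n(E) = (2/1) × 0.08490 = 0.1698 mol → 81.47 g
% yield = 34.4 / 81.47 × 100 = 42.22 %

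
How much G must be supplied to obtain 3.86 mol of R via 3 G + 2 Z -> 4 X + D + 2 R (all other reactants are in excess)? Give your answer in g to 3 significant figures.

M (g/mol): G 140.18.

n(R) = 3.860 mol
n(G) = (3/2) × 3.860 = 5.790 mol
mass = 5.790 × 140.18 = 811.6 g

812 g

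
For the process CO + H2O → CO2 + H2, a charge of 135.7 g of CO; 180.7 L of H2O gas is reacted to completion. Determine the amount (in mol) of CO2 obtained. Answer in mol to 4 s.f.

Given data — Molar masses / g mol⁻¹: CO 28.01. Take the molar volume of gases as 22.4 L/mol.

n(CO) = 135.7 / 28.01 = 4.845 mol
n(H2O) = 180.7 / 22.4 = 8.067 mol
n/ν → CO: 4.845, H2O: 8.067; CO is limiting.
n(CO2) = (1/1) × 4.845 = 4.845 mol

4.845 mol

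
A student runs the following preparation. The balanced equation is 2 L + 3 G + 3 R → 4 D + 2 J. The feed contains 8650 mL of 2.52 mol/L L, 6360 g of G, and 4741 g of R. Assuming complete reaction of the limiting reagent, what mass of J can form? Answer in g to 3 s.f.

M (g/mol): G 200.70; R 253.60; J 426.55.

5320 g

n(L) = 2.52 × 8650/1000 = 21.80 mol
n(G) = 6360 / 200.70 = 31.69 mol
n(R) = 4741 / 253.60 = 18.69 mol
n/ν for L = 21.80/2 = 10.90
n/ν for G = 31.69/3 = 10.56
n/ν for R = 18.69/3 = 6.230
Smallest n/ν is R → limiting reagent.
n(J) = (2/3) × 18.69 = 12.46 mol
mass = 12.46 × 426.55 = 5315 g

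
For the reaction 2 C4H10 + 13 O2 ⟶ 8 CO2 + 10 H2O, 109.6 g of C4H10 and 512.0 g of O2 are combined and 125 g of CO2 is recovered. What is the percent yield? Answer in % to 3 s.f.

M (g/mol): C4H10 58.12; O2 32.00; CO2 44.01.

n(C4H10) = 109.6 / 58.12 = 1.886 mol
n(O2) = 512.0 / 32.00 = 16.00 mol
n/ν → C4H10: 0.9430, O2: 1.231; C4H10 is limiting.
theoretical n(CO2) = (8/2) × 1.886 = 7.544 mol → 332.0 g
% yield = 125 / 332.0 × 100 = 37.65 %

37.7 %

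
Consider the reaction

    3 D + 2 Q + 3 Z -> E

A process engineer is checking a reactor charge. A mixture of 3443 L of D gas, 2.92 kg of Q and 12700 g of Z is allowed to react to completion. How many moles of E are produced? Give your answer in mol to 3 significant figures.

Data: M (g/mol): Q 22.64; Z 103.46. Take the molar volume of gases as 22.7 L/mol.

n(D) = 3443 / 22.7 = 151.7 mol
n(Q) = 2.920×1000 / 22.64 = 129.0 mol
n(Z) = 12700 / 103.46 = 122.8 mol
n/ν → D: 50.57, Q: 64.50, Z: 40.93; Z is limiting.
n(E) = (1/3) × 122.8 = 40.93 mol

40.9 mol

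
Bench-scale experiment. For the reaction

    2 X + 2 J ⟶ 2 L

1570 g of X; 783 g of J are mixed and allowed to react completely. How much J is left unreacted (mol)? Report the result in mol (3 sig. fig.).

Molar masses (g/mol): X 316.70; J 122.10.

1.46 mol

n(X) = 1570 / 316.70 = 4.957 mol
n(J) = 783.0 / 122.10 = 6.413 mol
n/ν for X = 4.957/2 = 2.479
n/ν for J = 6.413/2 = 3.207
Smallest n/ν is X → limiting reagent.
J consumed = (2/2) × 4.957 = 4.957 mol
J remaining = 6.413 − 4.957 = 1.456 mol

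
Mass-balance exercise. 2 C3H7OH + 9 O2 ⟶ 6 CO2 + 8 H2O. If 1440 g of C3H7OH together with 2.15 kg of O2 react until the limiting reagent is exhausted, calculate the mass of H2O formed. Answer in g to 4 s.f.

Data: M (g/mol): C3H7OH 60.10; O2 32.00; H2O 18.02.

1076 g

n(C3H7OH) = 1440 / 60.10 = 23.96 mol
n(O2) = 2.150×1000 / 32.00 = 67.19 mol
n/ν for C3H7OH = 23.96/2 = 11.98
n/ν for O2 = 67.19/9 = 7.466
Smallest n/ν is O2 → limiting reagent.
n(H2O) = (8/9) × 67.19 = 59.72 mol
mass = 59.72 × 18.02 = 1076 g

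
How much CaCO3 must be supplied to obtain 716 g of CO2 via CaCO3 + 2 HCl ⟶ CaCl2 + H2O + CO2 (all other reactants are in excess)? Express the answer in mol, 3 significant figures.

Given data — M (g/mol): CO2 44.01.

n(CO2) = 716 / 44.01 = 16.27 mol
n(CaCO3) = (1/1) × 16.27 = 16.27 mol

16.3 mol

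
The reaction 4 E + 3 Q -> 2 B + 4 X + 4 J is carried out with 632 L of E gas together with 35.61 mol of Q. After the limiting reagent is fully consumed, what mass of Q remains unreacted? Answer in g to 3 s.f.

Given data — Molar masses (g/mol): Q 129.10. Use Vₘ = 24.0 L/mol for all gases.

2050 g

n(E) = 632.0 / 24.0 = 26.33 mol
n(Q) = 35.61 mol
n/ν → E: 6.583, Q: 11.87; E is limiting.
Q consumed = (3/4) × 26.33 = 19.75 mol
Q remaining = 35.61 − 19.75 = 15.86 mol
mass = 15.86 × 129.10 = 2048 g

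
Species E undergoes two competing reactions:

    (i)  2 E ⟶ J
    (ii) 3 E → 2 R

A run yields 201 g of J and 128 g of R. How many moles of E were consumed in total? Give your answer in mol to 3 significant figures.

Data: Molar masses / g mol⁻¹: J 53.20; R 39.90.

12.4 mol

n(J) = 201 / 53.20 = 3.778 mol
n(R) = 128 / 39.90 = 3.208 mol
n(E) via (i) = (2/1)×3.778 = 7.556 mol
n(E) via (ii) = (3/2)×3.208 = 4.812 mol
total n(E) = 7.556 + 4.812 = 12.37 mol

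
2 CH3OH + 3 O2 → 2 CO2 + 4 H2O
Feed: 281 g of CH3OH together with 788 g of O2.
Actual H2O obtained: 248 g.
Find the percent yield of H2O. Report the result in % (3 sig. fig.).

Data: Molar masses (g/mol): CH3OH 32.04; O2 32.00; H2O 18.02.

78.5 %

n(CH3OH) = 281.0 / 32.04 = 8.770 mol
n(O2) = 788.0 / 32.00 = 24.63 mol
n/ν for CH3OH = 8.770/2 = 4.385
n/ν for O2 = 24.63/3 = 8.210
Smallest n/ν is CH3OH → limiting reagent.
theoretical n(H2O) = (4/2) × 8.770 = 17.54 mol → 316.1 g
% yield = 248 / 316.1 × 100 = 78.46 %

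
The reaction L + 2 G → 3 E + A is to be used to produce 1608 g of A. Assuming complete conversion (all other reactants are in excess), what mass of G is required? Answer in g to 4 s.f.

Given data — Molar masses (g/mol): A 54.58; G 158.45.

n(A) = 1608 / 54.58 = 29.46 mol
n(G) = (2/1) × 29.46 = 58.92 mol
mass = 58.92 × 158.45 = 9336 g

9336 g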